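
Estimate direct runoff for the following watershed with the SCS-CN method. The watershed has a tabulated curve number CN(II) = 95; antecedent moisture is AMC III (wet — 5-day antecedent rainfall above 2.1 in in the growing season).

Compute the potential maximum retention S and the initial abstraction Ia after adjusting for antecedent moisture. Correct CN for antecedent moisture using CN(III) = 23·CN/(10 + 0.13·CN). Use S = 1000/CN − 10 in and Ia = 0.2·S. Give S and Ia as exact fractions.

Wet (AMC III): CN(III) = 23·95/(10 + 0.13·95) = 2185/(447/20) = 43700/447 ≈ 97.763
Max retention: S = 1000/(43700/447) − 10 = 100/437 in (≈ 0.229 in)
Initial abstraction Ia = S/5 = (100/437)/5 = 20/437 ≈ 0.046 in

S = 100/437 in ≈ 0.229 in; Ia = 20/437 in ≈ 0.046 in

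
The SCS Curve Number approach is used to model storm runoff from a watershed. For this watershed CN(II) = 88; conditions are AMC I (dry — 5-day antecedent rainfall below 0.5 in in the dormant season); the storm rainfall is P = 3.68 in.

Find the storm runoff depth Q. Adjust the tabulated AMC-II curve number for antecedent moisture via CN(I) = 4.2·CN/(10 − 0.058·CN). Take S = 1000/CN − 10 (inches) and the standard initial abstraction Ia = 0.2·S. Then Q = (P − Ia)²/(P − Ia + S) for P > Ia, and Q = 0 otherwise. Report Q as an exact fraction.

Q = 8508889/5815425 in ≈ 1.463 in

CN(I) from CN(II)=88: (4.2·88)/(10 − 0.058·88) = 3850/51 ≈ 75.490
S = 1000/(3850/51) − 10 = 250/77 in ≈ 3.247 in
Ia = 0.2·(250/77) = 50/77 in ≈ 0.649 in
P − Ia = 3.680 − 0.649 = 5834/1925 ≈ 3.031 in (> 0, runoff occurs)
Q: (5834/1925)² ÷ (12084/1925) = 8508889/5815425 in (≈ 1.463 in)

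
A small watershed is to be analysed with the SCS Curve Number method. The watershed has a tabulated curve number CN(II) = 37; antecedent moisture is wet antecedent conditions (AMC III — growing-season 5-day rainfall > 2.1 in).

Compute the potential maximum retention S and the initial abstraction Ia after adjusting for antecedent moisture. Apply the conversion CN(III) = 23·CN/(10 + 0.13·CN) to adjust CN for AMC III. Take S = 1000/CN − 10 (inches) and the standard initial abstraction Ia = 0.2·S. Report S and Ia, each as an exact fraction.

S = 6300/851 in ≈ 7.403 in; Ia = 1260/851 in ≈ 1.481 in

Wet (AMC III): CN(III) = 23·37/(10 + 0.13·37) = 851/(1481/100) = 85100/1481 ≈ 57.461
S = 1000/(85100/1481) − 10 = 6300/851 in ≈ 7.403 in
Ia = 0.2S: 0.2·7.403 = 1.481 in (exactly 1260/851)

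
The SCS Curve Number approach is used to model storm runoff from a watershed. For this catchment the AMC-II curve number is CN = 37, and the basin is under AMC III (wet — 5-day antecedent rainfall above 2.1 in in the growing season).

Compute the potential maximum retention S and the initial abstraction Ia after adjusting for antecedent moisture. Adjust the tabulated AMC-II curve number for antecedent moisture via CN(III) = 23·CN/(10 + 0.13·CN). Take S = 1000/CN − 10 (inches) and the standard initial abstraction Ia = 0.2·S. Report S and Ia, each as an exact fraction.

CN(III) from CN(II)=37: (23·37)/(10 + 0.13·37) = 85100/1481 ≈ 57.461
Max retention: S = 1000/(85100/1481) − 10 = 6300/851 in (≈ 7.403 in)
Ia = 0.2S: 0.2·7.403 = 1.481 in (exactly 1260/851)

S = 6300/851 in ≈ 7.403 in; Ia = 1260/851 in ≈ 1.481 in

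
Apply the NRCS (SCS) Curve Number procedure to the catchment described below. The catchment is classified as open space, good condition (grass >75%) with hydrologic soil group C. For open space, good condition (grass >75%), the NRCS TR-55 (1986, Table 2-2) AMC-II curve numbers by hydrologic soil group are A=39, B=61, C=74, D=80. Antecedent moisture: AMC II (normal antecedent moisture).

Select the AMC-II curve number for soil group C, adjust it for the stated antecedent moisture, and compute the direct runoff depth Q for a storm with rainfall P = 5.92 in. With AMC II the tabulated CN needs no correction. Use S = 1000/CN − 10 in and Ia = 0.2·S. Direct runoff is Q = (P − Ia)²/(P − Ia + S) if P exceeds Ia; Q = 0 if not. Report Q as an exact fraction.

Q = 5822569/1867575 in ≈ 3.118 in

NRCS table: open space, good condition (grass >75%), soil group C → CN(II) = 74
Average conditions: CN = 74 (no AMC adjustment).
Retention S: 1000/CN − 10 with CN=74.000 → S = 130/37 ≈ 3.514 in
Initial abstraction Ia = S/5 = (130/37)/5 = 26/37 ≈ 0.703 in
Excess rainfall: 5.920 − 0.703 = 5.217 in; P > Ia so Q > 0
Q = (4826/925)²/((4826/925) + 130/37) = (23290276/855625)/(8076/925) = 5822569/1867575 in ≈ 3.118 in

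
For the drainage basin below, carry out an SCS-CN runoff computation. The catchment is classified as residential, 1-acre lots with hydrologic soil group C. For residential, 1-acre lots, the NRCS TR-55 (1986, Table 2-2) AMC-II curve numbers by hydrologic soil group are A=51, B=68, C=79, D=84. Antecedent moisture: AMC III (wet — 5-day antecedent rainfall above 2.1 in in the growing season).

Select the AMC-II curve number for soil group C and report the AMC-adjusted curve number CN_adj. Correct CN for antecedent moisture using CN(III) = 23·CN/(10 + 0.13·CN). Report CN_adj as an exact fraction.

CN_adj = 181700/2027 ≈ 89.640

NRCS table: residential, 1-acre lots, soil group C → CN(II) = 79
Wet (AMC III): CN(III) = 23·79/(10 + 0.13·79) = 1817/(2027/100) = 181700/2027 ≈ 89.640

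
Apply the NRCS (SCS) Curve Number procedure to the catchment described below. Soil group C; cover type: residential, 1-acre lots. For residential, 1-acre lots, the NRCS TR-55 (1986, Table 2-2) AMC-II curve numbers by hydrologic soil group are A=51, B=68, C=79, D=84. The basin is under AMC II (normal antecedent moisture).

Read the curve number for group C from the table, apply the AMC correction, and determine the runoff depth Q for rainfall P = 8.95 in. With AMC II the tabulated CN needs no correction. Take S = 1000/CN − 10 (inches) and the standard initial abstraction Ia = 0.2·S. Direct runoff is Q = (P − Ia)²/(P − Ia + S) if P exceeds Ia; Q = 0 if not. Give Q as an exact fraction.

Q = 176916601/27651580 in ≈ 6.398 in

NRCS table: residential, 1-acre lots, soil group C → CN(II) = 79
Average conditions: CN = 79 (no AMC adjustment).
Retention S: 1000/CN − 10 with CN=79.000 → S = 210/79 ≈ 2.658 in
Initial abstraction Ia = S/5 = (210/79)/5 = 42/79 ≈ 0.532 in
Since P=8.950 > Ia=0.532: effective rainfall P−Ia = 13301/1580 in
Runoff Q = (P−Ia)²/(P−Ia+S) = (8.418)²/(8.418+2.658) = 176916601/27651580 ≈ 6.398 in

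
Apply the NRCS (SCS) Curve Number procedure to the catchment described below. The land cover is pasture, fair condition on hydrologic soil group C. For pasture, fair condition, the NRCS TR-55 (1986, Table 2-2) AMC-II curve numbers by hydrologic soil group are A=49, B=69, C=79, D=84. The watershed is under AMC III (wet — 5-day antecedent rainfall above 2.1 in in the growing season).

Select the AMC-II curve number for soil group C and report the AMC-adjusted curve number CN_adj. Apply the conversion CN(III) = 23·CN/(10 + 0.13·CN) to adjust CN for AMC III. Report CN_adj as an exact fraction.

NRCS table: pasture, fair condition, soil group C → CN(II) = 79
Wet (AMC III): CN(III) = 23·79/(10 + 0.13·79) = 1817/(2027/100) = 181700/2027 ≈ 89.640

CN_adj = 181700/2027 ≈ 89.640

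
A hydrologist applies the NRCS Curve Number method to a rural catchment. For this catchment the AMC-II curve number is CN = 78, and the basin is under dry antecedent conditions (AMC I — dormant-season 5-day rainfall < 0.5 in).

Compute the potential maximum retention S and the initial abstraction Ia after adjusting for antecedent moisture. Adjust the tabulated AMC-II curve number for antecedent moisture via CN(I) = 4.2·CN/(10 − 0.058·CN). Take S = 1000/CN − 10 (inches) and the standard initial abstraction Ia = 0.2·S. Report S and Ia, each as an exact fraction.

Adjust CN=78 to AMC I: 4.2·78/(10 − 0.058·78) → (1638/5) ÷ (1369/250) = 81900/1369 ≈ 59.825
S = 1000/(81900/1369) − 10 = 5500/819 in ≈ 6.716 in
Ia = 0.2S: 0.2·6.716 = 1.343 in (exactly 1100/819)

S = 5500/819 in ≈ 6.716 in; Ia = 1100/819 in ≈ 1.343 in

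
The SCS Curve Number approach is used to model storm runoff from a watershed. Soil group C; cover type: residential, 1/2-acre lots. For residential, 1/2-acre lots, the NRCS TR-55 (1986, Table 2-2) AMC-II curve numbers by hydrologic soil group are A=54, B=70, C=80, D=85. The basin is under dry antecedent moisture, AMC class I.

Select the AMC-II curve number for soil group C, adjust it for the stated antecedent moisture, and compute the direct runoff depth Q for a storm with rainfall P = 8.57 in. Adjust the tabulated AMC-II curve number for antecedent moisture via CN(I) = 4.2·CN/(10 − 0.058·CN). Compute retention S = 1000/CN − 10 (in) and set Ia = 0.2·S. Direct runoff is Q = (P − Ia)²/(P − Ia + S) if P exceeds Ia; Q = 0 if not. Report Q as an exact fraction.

NRCS table: residential, 1/2-acre lots, soil group C → CN(II) = 80
CN(I) from CN(II)=80: (4.2·80)/(10 − 0.058·80) = 4200/67 ≈ 62.687
Retention S: 1000/CN − 10 with CN=62.687 → S = 125/21 ≈ 5.952 in
Initial abstraction Ia = S/5 = (125/21)/5 = 25/21 ≈ 1.190 in
Excess rainfall: 8.570 − 1.190 = 7.380 in; P > Ia so Q > 0
Runoff Q = (P−Ia)²/(P−Ia+S) = (7.380)²/(7.380+5.952) = 240157009/58793700 ≈ 4.085 in

Q = 240157009/58793700 in ≈ 4.085 in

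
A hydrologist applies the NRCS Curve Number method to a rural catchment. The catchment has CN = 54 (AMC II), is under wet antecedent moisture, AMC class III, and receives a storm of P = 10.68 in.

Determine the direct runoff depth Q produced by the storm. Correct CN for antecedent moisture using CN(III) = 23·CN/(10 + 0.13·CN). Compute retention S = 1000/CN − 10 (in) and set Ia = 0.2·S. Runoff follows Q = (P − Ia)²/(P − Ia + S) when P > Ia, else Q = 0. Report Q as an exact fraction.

CN(III) from CN(II)=54: (23·54)/(10 + 0.13·54) = 2700/37 ≈ 72.973
Retention S: 1000/CN − 10 with CN=72.973 → S = 100/27 ≈ 3.704 in
Ia = 0.2·(100/27) = 20/27 in ≈ 0.741 in
Excess rainfall: 10.680 − 0.741 = 9.939 in; P > Ia so Q > 0
Q = (6709/675)²/((6709/675) + 100/27) = (45010681/455625)/(9209/675) = 45010681/6216075 in ≈ 7.241 in

Q = 45010681/6216075 in ≈ 7.241 in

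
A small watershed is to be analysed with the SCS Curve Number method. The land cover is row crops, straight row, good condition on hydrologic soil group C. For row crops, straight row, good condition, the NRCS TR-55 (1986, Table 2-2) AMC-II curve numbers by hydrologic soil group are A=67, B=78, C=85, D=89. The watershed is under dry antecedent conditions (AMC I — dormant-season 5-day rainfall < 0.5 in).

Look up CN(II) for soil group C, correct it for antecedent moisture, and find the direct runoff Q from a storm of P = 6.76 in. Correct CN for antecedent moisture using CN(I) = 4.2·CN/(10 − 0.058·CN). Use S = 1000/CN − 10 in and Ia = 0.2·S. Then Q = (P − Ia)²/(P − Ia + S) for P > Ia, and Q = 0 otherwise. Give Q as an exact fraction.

NRCS table: row crops, straight row, good condition, soil group C → CN(II) = 85
Adjust CN=85 to AMC I: 4.2·85/(10 − 0.058·85) → 357 ÷ (507/100) = 11900/169 ≈ 70.414
Max retention: S = 1000/(11900/169) − 10 = 500/119 in (≈ 4.202 in)
Ia = 0.2S: 0.2·4.202 = 0.840 in (exactly 100/119)
P − Ia = 6.760 − 0.840 = 17611/2975 ≈ 5.920 in (> 0, runoff occurs)
Q: (17611/2975)² ÷ (30111/2975) = 310147321/89580225 in (≈ 3.462 in)

Q = 310147321/89580225 in ≈ 3.462 in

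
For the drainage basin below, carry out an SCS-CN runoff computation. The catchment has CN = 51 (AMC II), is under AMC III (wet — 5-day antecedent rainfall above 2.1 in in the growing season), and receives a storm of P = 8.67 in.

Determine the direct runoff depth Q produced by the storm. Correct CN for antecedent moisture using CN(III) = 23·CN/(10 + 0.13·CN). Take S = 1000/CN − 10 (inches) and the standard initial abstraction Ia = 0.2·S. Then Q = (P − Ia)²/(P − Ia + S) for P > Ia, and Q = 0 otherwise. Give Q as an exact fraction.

Adjust CN=51 to AMC III: 23·51/(10 + 0.13·51) → 1173 ÷ (1663/100) = 117300/1663 ≈ 70.535
Max retention: S = 1000/(117300/1663) − 10 = 4900/1173 in (≈ 4.177 in)
Initial abstraction Ia = S/5 = (4900/1173)/5 = 980/1173 ≈ 0.835 in
P − Ia = 8.670 − 0.835 = 918991/117300 ≈ 7.835 in (> 0, runoff occurs)
Q = (918991/117300)²/((918991/117300) + 4900/1173) = (844544458081/13759290000)/(1408991/117300) = 844544458081/165274644300 in ≈ 5.110 in

Q = 844544458081/165274644300 in ≈ 5.110 in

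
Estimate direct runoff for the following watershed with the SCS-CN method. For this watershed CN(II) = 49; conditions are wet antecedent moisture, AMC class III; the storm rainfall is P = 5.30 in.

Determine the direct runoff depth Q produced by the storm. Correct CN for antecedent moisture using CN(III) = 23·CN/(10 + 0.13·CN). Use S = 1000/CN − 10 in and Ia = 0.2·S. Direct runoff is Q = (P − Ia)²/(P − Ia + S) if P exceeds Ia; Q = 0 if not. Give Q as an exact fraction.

Q = 2453319961/1132984370 in ≈ 2.165 in

CN(III) from CN(II)=49: (23·49)/(10 + 0.13·49) = 112700/1637 ≈ 68.845
Retention S: 1000/CN − 10 with CN=68.845 → S = 5100/1127 ≈ 4.525 in
Ia = 0.2·(5100/1127) = 1020/1127 in ≈ 0.905 in
Excess rainfall: 5.300 − 0.905 = 4.395 in; P > Ia so Q > 0
Q = (49531/11270)²/((49531/11270) + 5100/1127) = (2453319961/127012900)/(100531/11270) = 2453319961/1132984370 in ≈ 2.165 in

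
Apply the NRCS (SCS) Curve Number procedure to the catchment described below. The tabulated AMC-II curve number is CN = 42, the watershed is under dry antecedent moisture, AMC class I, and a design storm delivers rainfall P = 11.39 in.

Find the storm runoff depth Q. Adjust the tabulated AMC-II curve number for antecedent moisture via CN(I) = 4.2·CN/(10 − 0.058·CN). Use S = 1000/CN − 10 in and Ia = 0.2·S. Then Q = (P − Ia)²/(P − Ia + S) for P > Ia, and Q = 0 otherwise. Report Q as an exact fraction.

Q = 45070865401/73307385900 in ≈ 0.615 in

CN(I) from CN(II)=42: (4.2·42)/(10 − 0.058·42) = 44100/1891 ≈ 23.321
Max retention: S = 1000/(44100/1891) − 10 = 14500/441 in (≈ 32.880 in)
Initial abstraction Ia = S/5 = (14500/441)/5 = 2900/441 ≈ 6.576 in
Since P=11.390 > Ia=6.576: effective rainfall P−Ia = 212299/44100 in
Q = (212299/44100)²/((212299/44100) + 14500/441) = (45070865401/1944810000)/(1662299/44100) = 45070865401/73307385900 in ≈ 0.615 in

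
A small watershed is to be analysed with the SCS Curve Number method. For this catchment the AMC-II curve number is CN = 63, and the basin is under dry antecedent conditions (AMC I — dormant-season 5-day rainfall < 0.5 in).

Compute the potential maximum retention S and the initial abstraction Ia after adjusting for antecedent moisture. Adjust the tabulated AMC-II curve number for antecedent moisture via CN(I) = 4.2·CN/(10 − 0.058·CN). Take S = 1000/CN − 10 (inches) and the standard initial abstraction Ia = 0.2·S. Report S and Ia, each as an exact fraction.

S = 18500/1323 in ≈ 13.983 in; Ia = 3700/1323 in ≈ 2.797 in

Adjust CN=63 to AMC I: 4.2·63/(10 − 0.058·63) → (1323/5) ÷ (3173/500) = 132300/3173 ≈ 41.696
Retention S: 1000/CN − 10 with CN=41.696 → S = 18500/1323 ≈ 13.983 in
Ia = 0.2S: 0.2·13.983 = 2.797 in (exactly 3700/1323)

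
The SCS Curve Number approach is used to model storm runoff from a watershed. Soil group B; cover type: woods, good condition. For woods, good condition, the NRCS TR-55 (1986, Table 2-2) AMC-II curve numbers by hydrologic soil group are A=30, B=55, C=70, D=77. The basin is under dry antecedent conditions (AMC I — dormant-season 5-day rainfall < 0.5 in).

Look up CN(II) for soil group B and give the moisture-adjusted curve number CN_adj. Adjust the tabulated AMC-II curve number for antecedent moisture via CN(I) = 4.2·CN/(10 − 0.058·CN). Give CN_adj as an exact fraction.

CN_adj = 7700/227 ≈ 33.921

NRCS table: woods, good condition, soil group B → CN(II) = 55
CN(I) from CN(II)=55: (4.2·55)/(10 − 0.058·55) = 7700/227 ≈ 33.921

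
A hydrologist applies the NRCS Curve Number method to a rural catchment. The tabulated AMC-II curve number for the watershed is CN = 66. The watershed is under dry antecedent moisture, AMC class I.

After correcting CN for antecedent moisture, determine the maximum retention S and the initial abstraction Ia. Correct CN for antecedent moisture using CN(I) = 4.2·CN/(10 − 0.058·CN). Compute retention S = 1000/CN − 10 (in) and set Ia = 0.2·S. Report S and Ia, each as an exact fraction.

Adjust CN=66 to AMC I: 4.2·66/(10 − 0.058·66) → (1386/5) ÷ (1543/250) = 69300/1543 ≈ 44.913
Retention S: 1000/CN − 10 with CN=44.913 → S = 8500/693 ≈ 12.266 in
Ia = 0.2S: 0.2·12.266 = 2.453 in (exactly 1700/693)

S = 8500/693 in ≈ 12.266 in; Ia = 1700/693 in ≈ 2.453 in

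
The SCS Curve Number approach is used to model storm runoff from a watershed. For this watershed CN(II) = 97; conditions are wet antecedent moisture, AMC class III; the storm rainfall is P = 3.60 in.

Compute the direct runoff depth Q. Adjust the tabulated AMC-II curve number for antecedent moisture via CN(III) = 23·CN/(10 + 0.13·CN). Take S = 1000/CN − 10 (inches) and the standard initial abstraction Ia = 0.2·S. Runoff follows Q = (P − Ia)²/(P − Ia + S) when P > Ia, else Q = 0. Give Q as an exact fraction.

Wet (AMC III): CN(III) = 23·97/(10 + 0.13·97) = 2231/(2261/100) = 223100/2261 ≈ 98.673
S = 1000/(223100/2261) − 10 = 300/2231 in ≈ 0.134 in
Ia = 0.2S: 0.2·0.134 = 0.027 in (exactly 60/2231)
Excess rainfall: 3.600 − 0.027 = 3.573 in; P > Ia so Q > 0
Q: (39858/11155)² ÷ (41358/11155) = 264776694/76891415 in (≈ 3.444 in)

Q = 264776694/76891415 in ≈ 3.444 in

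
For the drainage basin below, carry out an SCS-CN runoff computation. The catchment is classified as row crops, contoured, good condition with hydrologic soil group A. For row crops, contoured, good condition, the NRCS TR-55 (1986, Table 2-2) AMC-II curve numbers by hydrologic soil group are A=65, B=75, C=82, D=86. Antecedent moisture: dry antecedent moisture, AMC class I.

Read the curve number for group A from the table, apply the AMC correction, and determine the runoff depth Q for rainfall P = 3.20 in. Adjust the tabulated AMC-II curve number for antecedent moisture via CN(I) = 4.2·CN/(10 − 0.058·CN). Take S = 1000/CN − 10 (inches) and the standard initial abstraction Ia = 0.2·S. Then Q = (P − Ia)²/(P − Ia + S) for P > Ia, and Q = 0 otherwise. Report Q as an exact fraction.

NRCS table: row crops, contoured, good condition, soil group A → CN(II) = 65
CN(I) from CN(II)=65: (4.2·65)/(10 − 0.058·65) = 3900/89 ≈ 43.820
S = 1000/(3900/89) − 10 = 500/39 in ≈ 12.821 in
Ia = 0.2S: 0.2·12.821 = 2.564 in (exactly 100/39)
P − Ia = 3.200 − 2.564 = 124/195 ≈ 0.636 in (> 0, runoff occurs)
Runoff Q = (P−Ia)²/(P−Ia+S) = (0.636)²/(0.636+12.821) = 961/31980 ≈ 0.030 in

Q = 961/31980 in ≈ 0.030 in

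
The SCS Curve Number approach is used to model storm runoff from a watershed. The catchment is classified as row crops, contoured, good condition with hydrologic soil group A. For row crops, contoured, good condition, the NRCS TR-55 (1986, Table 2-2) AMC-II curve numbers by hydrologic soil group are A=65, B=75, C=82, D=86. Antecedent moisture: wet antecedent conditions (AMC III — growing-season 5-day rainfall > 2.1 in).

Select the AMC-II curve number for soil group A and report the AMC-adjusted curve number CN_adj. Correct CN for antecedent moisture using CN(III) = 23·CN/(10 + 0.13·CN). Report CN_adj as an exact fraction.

CN_adj = 29900/369 ≈ 81.030

NRCS table: row crops, contoured, good condition, soil group A → CN(II) = 65
CN(III) from CN(II)=65: (23·65)/(10 + 0.13·65) = 29900/369 ≈ 81.030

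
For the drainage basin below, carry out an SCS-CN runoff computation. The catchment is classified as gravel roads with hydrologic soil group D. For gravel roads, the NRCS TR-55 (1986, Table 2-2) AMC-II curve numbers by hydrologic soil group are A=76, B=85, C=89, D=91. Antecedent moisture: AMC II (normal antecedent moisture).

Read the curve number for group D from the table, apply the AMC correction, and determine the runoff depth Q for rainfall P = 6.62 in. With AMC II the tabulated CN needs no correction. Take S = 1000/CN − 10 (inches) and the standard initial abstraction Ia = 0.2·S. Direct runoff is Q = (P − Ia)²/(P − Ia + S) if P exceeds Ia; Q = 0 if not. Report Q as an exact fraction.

Q = 853866841/153430550 in ≈ 5.565 in

NRCS table: gravel roads, soil group D → CN(II) = 91
Average conditions: CN = 91 (no AMC adjustment).
Retention S: 1000/CN − 10 with CN=91.000 → S = 90/91 ≈ 0.989 in
Ia = 0.2S: 0.2·0.989 = 0.198 in (exactly 18/91)
Since P=6.620 > Ia=0.198: effective rainfall P−Ia = 29221/4550 in
Q: (29221/4550)² ÷ (33721/4550) = 853866841/153430550 in (≈ 5.565 in)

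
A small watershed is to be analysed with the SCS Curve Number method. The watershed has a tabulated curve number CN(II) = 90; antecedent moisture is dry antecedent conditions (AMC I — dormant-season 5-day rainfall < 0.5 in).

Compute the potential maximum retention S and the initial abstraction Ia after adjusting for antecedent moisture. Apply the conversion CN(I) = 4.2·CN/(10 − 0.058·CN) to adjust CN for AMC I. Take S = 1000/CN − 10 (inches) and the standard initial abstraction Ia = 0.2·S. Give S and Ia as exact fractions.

Adjust CN=90 to AMC I: 4.2·90/(10 − 0.058·90) → 378 ÷ (239/50) = 18900/239 ≈ 79.079
Retention S: 1000/CN − 10 with CN=79.079 → S = 500/189 ≈ 2.646 in
Initial abstraction Ia = S/5 = (500/189)/5 = 100/189 ≈ 0.529 in

S = 500/189 in ≈ 2.646 in; Ia = 100/189 in ≈ 0.529 in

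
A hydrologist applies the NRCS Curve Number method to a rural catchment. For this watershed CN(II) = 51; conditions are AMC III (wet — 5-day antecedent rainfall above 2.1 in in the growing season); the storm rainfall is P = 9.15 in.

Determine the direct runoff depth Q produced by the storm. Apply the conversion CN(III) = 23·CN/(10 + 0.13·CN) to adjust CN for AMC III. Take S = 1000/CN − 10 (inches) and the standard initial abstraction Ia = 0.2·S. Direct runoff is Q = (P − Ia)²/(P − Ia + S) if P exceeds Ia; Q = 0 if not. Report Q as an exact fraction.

CN(III) from CN(II)=51: (23·51)/(10 + 0.13·51) = 117300/1663 ≈ 70.535
Retention S: 1000/CN − 10 with CN=70.535 → S = 4900/1173 ≈ 4.177 in
Ia = 0.2·(4900/1173) = 980/1173 in ≈ 0.835 in
Since P=9.150 > Ia=0.835: effective rainfall P−Ia = 195059/23460 in
Q = (195059/23460)²/((195059/23460) + 4900/1173) = (38048013481/550371600)/(293059/23460) = 38048013481/6875164140 in ≈ 5.534 in

Q = 38048013481/6875164140 in ≈ 5.534 in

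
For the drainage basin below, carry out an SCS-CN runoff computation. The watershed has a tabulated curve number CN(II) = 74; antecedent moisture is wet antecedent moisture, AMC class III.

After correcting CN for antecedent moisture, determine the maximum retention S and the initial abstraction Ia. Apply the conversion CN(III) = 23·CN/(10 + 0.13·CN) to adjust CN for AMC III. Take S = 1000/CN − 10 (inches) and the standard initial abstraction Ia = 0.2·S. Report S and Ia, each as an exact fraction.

S = 1300/851 in ≈ 1.528 in; Ia = 260/851 in ≈ 0.306 in

Wet (AMC III): CN(III) = 23·74/(10 + 0.13·74) = 1702/(981/50) = 85100/981 ≈ 86.748
S = 1000/(85100/981) − 10 = 1300/851 in ≈ 1.528 in
Ia = 0.2·(1300/851) = 260/851 in ≈ 0.306 in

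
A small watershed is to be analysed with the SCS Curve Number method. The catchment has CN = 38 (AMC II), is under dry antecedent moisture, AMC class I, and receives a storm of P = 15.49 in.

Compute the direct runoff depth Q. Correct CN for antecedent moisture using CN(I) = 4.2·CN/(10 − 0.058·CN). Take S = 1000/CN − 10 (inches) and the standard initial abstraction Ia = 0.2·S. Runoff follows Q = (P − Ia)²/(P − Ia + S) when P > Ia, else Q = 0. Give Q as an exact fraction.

Adjust CN=38 to AMC I: 4.2·38/(10 − 0.058·38) → (798/5) ÷ (1949/250) = 39900/1949 ≈ 20.472
Max retention: S = 1000/(39900/1949) − 10 = 15500/399 in (≈ 38.847 in)
Ia = 0.2S: 0.2·38.847 = 7.769 in (exactly 3100/399)
Excess rainfall: 15.490 − 7.769 = 7.721 in; P > Ia so Q > 0
Q = (308051/39900)²/((308051/39900) + 15500/399) = (94895418601/1592010000)/(1858051/39900) = 94895418601/74136234900 in ≈ 1.280 in

Q = 94895418601/74136234900 in ≈ 1.280 in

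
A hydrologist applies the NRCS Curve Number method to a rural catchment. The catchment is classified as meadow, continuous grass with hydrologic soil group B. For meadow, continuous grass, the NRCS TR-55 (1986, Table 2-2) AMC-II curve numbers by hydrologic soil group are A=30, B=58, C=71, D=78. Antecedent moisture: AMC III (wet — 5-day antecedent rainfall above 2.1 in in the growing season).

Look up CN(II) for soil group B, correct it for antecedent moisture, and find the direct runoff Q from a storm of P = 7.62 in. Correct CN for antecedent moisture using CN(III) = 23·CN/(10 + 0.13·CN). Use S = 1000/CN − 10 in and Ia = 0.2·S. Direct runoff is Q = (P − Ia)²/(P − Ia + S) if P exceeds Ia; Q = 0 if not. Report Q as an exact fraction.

Q = 18116066043/3758845150 in ≈ 4.820 in

NRCS table: meadow, continuous grass, soil group B → CN(II) = 58
Wet (AMC III): CN(III) = 23·58/(10 + 0.13·58) = 1334/(877/50) = 66700/877 ≈ 76.055
S = 1000/(66700/877) − 10 = 2100/667 in ≈ 3.148 in
Ia = 0.2S: 0.2·3.148 = 0.630 in (exactly 420/667)
P − Ia = 7.620 − 0.630 = 233127/33350 ≈ 6.990 in (> 0, runoff occurs)
Q: (233127/33350)² ÷ (338127/33350) = 18116066043/3758845150 in (≈ 4.820 in)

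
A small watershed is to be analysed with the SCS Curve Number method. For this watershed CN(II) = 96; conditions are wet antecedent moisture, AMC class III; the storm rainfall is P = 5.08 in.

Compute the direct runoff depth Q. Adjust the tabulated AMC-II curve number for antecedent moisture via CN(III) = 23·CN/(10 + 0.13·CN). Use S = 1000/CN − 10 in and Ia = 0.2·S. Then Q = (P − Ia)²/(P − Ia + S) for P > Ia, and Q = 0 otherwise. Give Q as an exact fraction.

Q = 302794801/62189700 in ≈ 4.869 in

CN(III) from CN(II)=96: (23·96)/(10 + 0.13·96) = 27600/281 ≈ 98.221
S = 1000/(27600/281) − 10 = 25/138 in ≈ 0.181 in
Ia = 0.2S: 0.2·0.181 = 0.036 in (exactly 5/138)
Excess rainfall: 5.080 − 0.036 = 5.044 in; P > Ia so Q > 0
Q: (17401/3450)² ÷ (9013/1725) = 302794801/62189700 in (≈ 4.869 in)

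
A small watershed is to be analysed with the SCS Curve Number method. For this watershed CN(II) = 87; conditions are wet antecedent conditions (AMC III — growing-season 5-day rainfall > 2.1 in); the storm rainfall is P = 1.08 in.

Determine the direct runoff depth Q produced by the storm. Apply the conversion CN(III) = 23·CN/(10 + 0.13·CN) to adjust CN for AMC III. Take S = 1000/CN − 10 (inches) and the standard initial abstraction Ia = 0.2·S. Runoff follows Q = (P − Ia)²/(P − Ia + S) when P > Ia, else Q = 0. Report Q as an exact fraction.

CN(III) from CN(II)=87: (23·87)/(10 + 0.13·87) = 200100/2131 ≈ 93.900
Retention S: 1000/CN − 10 with CN=93.900 → S = 1300/2001 ≈ 0.650 in
Ia = 0.2·(1300/2001) = 260/2001 in ≈ 0.130 in
Since P=1.080 > Ia=0.130: effective rainfall P−Ia = 47527/50025 in
Runoff Q = (P−Ia)²/(P−Ia+S) = (0.950)²/(0.950+0.650) = 2258815729/4003350675 ≈ 0.564 in

Q = 2258815729/4003350675 in ≈ 0.564 in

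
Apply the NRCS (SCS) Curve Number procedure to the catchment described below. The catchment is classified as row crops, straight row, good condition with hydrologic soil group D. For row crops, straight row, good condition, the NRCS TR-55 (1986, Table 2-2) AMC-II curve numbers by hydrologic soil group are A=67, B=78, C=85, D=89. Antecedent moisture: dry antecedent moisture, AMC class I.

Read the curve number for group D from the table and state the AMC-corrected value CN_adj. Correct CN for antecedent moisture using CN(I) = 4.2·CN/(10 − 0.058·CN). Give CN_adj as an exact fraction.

CN_adj = 186900/2419 ≈ 77.263

NRCS table: row crops, straight row, good condition, soil group D → CN(II) = 89
CN(I) from CN(II)=89: (4.2·89)/(10 − 0.058·89) = 186900/2419 ≈ 77.263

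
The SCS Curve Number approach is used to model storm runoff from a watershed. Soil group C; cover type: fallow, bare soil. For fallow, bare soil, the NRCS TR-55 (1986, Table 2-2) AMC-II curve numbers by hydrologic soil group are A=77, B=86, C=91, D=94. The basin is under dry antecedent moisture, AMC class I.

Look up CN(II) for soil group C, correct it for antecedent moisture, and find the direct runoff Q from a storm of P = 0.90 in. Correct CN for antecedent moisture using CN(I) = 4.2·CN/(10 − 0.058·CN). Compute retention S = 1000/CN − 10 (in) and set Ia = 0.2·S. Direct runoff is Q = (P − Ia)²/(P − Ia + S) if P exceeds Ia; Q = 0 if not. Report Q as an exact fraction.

NRCS table: fallow, bare soil, soil group C → CN(II) = 91
Adjust CN=91 to AMC I: 4.2·91/(10 − 0.058·91) → (1911/5) ÷ (2361/500) = 63700/787 ≈ 80.940
Retention S: 1000/CN − 10 with CN=80.940 → S = 1500/637 ≈ 2.355 in
Ia = 0.2·(1500/637) = 300/637 in ≈ 0.471 in
P − Ia = 0.900 − 0.471 = 2733/6370 ≈ 0.429 in (> 0, runoff occurs)
Q = (2733/6370)²/((2733/6370) + 1500/637) = (7469289/40576900)/(17733/6370) = 2489763/37653070 in ≈ 0.066 in

Q = 2489763/37653070 in ≈ 0.066 in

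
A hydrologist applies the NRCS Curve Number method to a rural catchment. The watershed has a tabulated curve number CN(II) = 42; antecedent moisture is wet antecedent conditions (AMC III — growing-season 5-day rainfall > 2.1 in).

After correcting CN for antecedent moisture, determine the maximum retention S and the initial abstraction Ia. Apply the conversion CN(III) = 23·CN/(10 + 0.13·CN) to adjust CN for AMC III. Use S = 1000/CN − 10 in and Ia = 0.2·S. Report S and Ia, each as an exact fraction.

Adjust CN=42 to AMC III: 23·42/(10 + 0.13·42) → 966 ÷ (773/50) = 48300/773 ≈ 62.484
S = 1000/(48300/773) − 10 = 2900/483 in ≈ 6.004 in
Ia = 0.2S: 0.2·6.004 = 1.201 in (exactly 580/483)

S = 2900/483 in ≈ 6.004 in; Ia = 580/483 in ≈ 1.201 in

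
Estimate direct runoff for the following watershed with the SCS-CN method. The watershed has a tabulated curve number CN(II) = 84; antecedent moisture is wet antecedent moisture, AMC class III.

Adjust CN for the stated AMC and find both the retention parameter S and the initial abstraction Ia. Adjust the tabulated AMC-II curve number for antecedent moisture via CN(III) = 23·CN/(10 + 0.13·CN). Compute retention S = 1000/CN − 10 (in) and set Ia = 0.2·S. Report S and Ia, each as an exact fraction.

S = 400/483 in ≈ 0.828 in; Ia = 80/483 in ≈ 0.166 in

Adjust CN=84 to AMC III: 23·84/(10 + 0.13·84) → 1932 ÷ (523/25) = 48300/523 ≈ 92.352
S = 1000/(48300/523) − 10 = 400/483 in ≈ 0.828 in
Ia = 0.2S: 0.2·0.828 = 0.166 in (exactly 80/483)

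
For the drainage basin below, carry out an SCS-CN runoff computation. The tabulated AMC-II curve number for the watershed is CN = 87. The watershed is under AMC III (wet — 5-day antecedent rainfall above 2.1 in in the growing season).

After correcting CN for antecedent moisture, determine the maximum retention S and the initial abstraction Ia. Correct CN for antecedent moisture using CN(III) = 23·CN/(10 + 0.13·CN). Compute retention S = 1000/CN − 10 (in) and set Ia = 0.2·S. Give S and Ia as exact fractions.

S = 1300/2001 in ≈ 0.650 in; Ia = 260/2001 in ≈ 0.130 in

Wet (AMC III): CN(III) = 23·87/(10 + 0.13·87) = 2001/(2131/100) = 200100/2131 ≈ 93.900
S = 1000/(200100/2131) − 10 = 1300/2001 in ≈ 0.650 in
Ia = 0.2S: 0.2·0.650 = 0.130 in (exactly 260/2001)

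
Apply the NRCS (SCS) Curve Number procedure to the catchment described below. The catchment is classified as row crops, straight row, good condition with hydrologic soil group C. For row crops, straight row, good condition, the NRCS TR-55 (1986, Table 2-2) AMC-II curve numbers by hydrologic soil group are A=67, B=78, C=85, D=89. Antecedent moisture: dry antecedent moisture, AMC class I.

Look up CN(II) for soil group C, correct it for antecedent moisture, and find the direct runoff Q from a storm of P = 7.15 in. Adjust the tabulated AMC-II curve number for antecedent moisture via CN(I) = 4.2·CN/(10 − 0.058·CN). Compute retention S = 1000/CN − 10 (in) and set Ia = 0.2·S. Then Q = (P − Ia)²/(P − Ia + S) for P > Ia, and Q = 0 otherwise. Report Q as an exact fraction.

NRCS table: row crops, straight row, good condition, soil group C → CN(II) = 85
CN(I) from CN(II)=85: (4.2·85)/(10 − 0.058·85) = 11900/169 ≈ 70.414
Retention S: 1000/CN − 10 with CN=70.414 → S = 500/119 ≈ 4.202 in
Initial abstraction Ia = S/5 = (500/119)/5 = 100/119 ≈ 0.840 in
Excess rainfall: 7.150 − 0.840 = 6.310 in; P > Ia so Q > 0
Q: (15017/2380)² ÷ (25017/2380) = 225510289/59540460 in (≈ 3.788 in)

Q = 225510289/59540460 in ≈ 3.788 in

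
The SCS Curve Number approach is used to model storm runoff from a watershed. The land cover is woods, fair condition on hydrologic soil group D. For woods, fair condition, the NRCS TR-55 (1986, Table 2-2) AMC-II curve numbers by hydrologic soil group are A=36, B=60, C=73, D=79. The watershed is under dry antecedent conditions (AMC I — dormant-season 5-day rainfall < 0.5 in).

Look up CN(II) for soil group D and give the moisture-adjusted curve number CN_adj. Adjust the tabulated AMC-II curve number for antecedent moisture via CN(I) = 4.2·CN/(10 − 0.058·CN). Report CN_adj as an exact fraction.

NRCS table: woods, fair condition, soil group D → CN(II) = 79
Adjust CN=79 to AMC I: 4.2·79/(10 − 0.058·79) → (1659/5) ÷ (2709/500) = 7900/129 ≈ 61.240

CN_adj = 7900/129 ≈ 61.240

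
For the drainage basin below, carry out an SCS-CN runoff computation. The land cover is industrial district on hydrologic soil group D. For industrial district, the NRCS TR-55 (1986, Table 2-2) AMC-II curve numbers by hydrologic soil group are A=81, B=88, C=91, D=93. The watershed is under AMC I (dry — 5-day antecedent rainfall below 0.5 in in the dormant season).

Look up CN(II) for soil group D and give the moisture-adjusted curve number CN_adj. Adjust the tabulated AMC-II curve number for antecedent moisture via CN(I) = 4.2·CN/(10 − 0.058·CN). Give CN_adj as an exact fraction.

NRCS table: industrial district, soil group D → CN(II) = 93
Adjust CN=93 to AMC I: 4.2·93/(10 − 0.058·93) → (1953/5) ÷ (2303/500) = 27900/329 ≈ 84.802

CN_adj = 27900/329 ≈ 84.802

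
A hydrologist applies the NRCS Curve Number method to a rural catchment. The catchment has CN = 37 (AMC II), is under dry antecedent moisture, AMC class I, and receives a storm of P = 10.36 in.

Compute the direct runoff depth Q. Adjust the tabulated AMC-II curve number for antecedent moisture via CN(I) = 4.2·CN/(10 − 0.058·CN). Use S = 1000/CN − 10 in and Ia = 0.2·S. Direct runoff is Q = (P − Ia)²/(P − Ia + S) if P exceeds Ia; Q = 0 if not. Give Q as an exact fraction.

Q = 4338889/36614275 in ≈ 0.119 in

Adjust CN=37 to AMC I: 4.2·37/(10 − 0.058·37) → (777/5) ÷ (3927/500) = 3700/187 ≈ 19.786
Retention S: 1000/CN − 10 with CN=19.786 → S = 1500/37 ≈ 40.541 in
Initial abstraction Ia = S/5 = (1500/37)/5 = 300/37 ≈ 8.108 in
Since P=10.360 > Ia=8.108: effective rainfall P−Ia = 2083/925 in
Q = (2083/925)²/((2083/925) + 1500/37) = (4338889/855625)/(39583/925) = 4338889/36614275 in ≈ 0.119 in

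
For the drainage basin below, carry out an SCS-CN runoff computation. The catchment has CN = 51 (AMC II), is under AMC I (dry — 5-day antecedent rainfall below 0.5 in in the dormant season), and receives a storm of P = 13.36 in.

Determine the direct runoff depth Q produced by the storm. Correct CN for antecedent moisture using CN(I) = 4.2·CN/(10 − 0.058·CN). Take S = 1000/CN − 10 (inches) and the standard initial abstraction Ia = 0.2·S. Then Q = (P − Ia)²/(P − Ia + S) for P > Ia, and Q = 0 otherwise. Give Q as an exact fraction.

Adjust CN=51 to AMC I: 4.2·51/(10 − 0.058·51) → (1071/5) ÷ (3521/500) = 15300/503 ≈ 30.417
Max retention: S = 1000/(15300/503) − 10 = 3500/153 in (≈ 22.876 in)
Ia = 0.2S: 0.2·22.876 = 4.575 in (exactly 700/153)
P − Ia = 13.360 − 4.575 = 33602/3825 ≈ 8.785 in (> 0, runoff occurs)
Q: (33602/3825)² ÷ (121102/3825) = 564547202/231607575 in (≈ 2.438 in)

Q = 564547202/231607575 in ≈ 2.438 in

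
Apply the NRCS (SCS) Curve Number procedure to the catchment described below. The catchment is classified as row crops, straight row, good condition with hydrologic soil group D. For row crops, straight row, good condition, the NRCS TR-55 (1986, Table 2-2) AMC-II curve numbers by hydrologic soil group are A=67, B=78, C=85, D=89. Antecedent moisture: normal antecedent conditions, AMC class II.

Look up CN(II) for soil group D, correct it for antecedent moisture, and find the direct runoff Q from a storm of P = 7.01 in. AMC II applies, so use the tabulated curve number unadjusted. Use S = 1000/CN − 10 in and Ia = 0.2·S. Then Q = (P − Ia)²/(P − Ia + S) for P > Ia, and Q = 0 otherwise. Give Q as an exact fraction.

Q = 3622715721/633582100 in ≈ 5.718 in

NRCS table: row crops, straight row, good condition, soil group D → CN(II) = 89
Average conditions: CN = 89 (no AMC adjustment).
Max retention: S = 1000/89 − 10 = 110/89 in (≈ 1.236 in)
Ia = 0.2S: 0.2·1.236 = 0.247 in (exactly 22/89)
Since P=7.010 > Ia=0.247: effective rainfall P−Ia = 60189/8900 in
Runoff Q = (P−Ia)²/(P−Ia+S) = (6.763)²/(6.763+1.236) = 3622715721/633582100 ≈ 5.718 in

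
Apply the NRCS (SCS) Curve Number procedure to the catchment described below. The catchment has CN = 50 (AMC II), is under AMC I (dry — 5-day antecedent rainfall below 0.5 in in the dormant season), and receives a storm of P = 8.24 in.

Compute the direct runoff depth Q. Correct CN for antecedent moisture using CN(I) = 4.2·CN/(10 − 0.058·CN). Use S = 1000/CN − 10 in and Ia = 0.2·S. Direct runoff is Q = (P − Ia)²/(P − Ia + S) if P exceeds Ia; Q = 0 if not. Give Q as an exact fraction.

Q = 1667138/3760575 in ≈ 0.443 in

Dry (AMC I): CN(I) = 4.2·50/(10 − 0.058·50) = 210/(71/10) = 2100/71 ≈ 29.577
Retention S: 1000/CN − 10 with CN=29.577 → S = 500/21 ≈ 23.810 in
Ia = 0.2·(500/21) = 100/21 in ≈ 4.762 in
P − Ia = 8.240 − 4.762 = 1826/525 ≈ 3.478 in (> 0, runoff occurs)
Runoff Q = (P−Ia)²/(P−Ia+S) = (3.478)²/(3.478+23.810) = 1667138/3760575 ≈ 0.443 in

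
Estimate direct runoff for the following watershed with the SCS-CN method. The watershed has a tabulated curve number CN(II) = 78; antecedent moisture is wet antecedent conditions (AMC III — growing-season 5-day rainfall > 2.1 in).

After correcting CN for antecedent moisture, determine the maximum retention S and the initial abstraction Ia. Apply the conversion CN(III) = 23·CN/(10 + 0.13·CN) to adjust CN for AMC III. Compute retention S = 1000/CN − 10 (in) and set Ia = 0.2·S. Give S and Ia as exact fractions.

S = 1100/897 in ≈ 1.226 in; Ia = 220/897 in ≈ 0.245 in

Wet (AMC III): CN(III) = 23·78/(10 + 0.13·78) = 1794/(1007/50) = 89700/1007 ≈ 89.076
S = 1000/(89700/1007) − 10 = 1100/897 in ≈ 1.226 in
Ia = 0.2S: 0.2·1.226 = 0.245 in (exactly 220/897)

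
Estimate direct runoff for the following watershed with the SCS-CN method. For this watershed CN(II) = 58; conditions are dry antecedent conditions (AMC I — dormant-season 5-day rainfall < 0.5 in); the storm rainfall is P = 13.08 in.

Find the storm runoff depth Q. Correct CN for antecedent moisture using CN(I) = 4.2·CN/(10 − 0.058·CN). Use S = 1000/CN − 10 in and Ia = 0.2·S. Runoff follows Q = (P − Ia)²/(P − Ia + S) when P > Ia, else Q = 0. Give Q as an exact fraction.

Dry (AMC I): CN(I) = 4.2·58/(10 − 0.058·58) = (1218/5)/(1659/250) = 2900/79 ≈ 36.709
S = 1000/(2900/79) − 10 = 500/29 in ≈ 17.241 in
Ia = 0.2S: 0.2·17.241 = 3.448 in (exactly 100/29)
Since P=13.080 > Ia=3.448: effective rainfall P−Ia = 6983/725 in
Q: (6983/725)² ÷ (19483/725) = 48762289/14125175 in (≈ 3.452 in)

Q = 48762289/14125175 in ≈ 3.452 in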